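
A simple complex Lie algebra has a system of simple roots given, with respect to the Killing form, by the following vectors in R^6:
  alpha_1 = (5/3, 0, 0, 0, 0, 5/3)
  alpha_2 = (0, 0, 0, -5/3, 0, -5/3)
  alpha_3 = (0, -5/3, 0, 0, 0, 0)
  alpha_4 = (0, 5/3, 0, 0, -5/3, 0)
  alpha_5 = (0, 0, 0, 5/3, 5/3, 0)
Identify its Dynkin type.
type B_5

Compute the Cartan integers a_ij = 2(alpha_i, alpha_j)/(alpha_j, alpha_j); the resulting 5x5 Cartan matrix is
[[2, -1, 0, 0, 0], [-1, 2, 0, 0, -1], [0, 0, 2, -1, 0], [0, 0, -2, 2, -1], [0, -1, 0, -1, 2]].
The roots have two lengths (squared-length ratio 2:1); the short ones are alpha_{3}. The associated Dynkin diagram is a chain of 5 nodes with a double edge at one end; the terminal node there is the unique short simple root (B_5), so the type is B_5 (the algebra so(11)).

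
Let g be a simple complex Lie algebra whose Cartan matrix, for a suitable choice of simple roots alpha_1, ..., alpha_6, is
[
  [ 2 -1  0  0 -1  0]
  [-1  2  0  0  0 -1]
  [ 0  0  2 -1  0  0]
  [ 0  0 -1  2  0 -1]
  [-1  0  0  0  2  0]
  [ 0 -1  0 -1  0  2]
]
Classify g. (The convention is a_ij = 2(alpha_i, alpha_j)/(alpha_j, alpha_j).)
A6

The matrix has rank 6 with 2's on the diagonal. Reading the off-diagonal entries as Dynkin edges (a single edge where a_ij = a_ji = -1; a double or triple edge where a_ij * a_ji = 2 or 3), the diagram is a chain of 6 nodes with single edges (A_6). One simple-root ordering that puts it in standard form is (alpha_3, alpha_4, alpha_6, alpha_2, alpha_1, alpha_5). So the algebra is type A_6, i.e. sl(7).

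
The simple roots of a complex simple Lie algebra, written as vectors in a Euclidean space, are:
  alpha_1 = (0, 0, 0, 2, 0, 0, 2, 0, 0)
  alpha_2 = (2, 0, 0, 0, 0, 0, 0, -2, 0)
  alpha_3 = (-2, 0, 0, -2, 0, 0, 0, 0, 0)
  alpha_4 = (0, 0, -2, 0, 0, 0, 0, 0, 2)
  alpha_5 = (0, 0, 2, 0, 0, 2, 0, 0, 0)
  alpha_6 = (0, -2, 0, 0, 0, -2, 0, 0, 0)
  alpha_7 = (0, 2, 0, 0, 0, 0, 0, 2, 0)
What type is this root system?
A_7 (sl(8))

Compute the Cartan integers a_ij = 2(alpha_i, alpha_j)/(alpha_j, alpha_j); the resulting 7x7 Cartan matrix is
[[2, 0, -1, 0, 0, 0, 0], [0, 2, -1, 0, 0, 0, -1], [-1, -1, 2, 0, 0, 0, 0], [0, 0, 0, 2, -1, 0, 0], [0, 0, 0, -1, 2, -1, 0], [0, 0, 0, 0, -1, 2, -1], [0, -1, 0, 0, 0, -1, 2]].
All simple roots have the same length, so the diagram is simply laced. The associated Dynkin diagram is a chain of 7 nodes with single edges (A_7), so the type is A_7 (the algebra sl(8)).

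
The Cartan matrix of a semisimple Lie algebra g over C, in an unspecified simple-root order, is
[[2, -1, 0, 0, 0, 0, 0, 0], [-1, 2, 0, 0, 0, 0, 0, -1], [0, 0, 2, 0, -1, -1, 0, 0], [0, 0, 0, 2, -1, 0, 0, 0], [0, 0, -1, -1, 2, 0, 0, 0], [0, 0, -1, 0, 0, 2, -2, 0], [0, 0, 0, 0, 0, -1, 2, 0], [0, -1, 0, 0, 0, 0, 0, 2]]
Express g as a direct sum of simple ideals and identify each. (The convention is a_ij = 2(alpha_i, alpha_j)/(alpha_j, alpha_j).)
The diagram associated to this matrix has two connected components: the simple roots {alpha_1, alpha_2, alpha_8} form a chain of 3 nodes with single edges (A_3), and {alpha_3, alpha_4, alpha_5, alpha_6, alpha_7} form a chain of 5 nodes with a double edge at one end; the terminal node there is the unique short simple root (B_5). A semisimple Lie algebra decomposes uniquely as the direct sum of simple ideals, one per connected component of its Dynkin diagram, so g ≅ A_3 ⊕ B_5 (dimension 15 + 55 = 70).

A_3 + B_5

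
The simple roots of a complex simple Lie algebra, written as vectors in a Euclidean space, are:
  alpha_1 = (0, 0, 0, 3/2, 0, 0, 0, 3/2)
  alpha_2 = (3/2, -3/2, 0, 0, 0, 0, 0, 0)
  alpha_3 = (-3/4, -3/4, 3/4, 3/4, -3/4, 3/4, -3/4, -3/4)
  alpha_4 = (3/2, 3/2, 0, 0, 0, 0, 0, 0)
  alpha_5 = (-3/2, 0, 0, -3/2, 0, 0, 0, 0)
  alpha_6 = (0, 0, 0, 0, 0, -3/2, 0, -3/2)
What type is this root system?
Compute the Cartan integers a_ij = 2(alpha_i, alpha_j)/(alpha_j, alpha_j); the resulting 6x6 Cartan matrix is
[[2, 0, 0, 0, -1, -1], [0, 2, 0, 0, -1, 0], [0, 0, 2, -1, 0, 0], [0, 0, -1, 2, -1, 0], [-1, -1, 0, -1, 2, 0], [-1, 0, 0, 0, 0, 2]].
All simple roots have the same length, so the diagram is simply laced. The associated Dynkin diagram is a chain of 5 nodes with one extra node attached to the third node from one end (E_6), so the type is E_6.

E_6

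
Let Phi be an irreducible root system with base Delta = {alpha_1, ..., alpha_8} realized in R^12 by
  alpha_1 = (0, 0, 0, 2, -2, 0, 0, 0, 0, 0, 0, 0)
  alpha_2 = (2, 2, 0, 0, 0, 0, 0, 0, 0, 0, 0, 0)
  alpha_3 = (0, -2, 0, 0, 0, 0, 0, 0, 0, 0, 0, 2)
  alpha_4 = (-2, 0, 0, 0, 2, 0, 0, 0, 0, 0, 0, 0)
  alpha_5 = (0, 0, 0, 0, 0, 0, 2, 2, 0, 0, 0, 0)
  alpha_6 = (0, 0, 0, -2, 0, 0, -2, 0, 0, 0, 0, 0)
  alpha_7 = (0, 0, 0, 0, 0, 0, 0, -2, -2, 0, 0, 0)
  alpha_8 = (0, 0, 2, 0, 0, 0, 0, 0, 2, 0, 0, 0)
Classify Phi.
Compute the Cartan integers a_ij = 2(alpha_i, alpha_j)/(alpha_j, alpha_j); the resulting 8x8 Cartan matrix is
[[2, 0, 0, -1, 0, -1, 0, 0], [0, 2, -1, -1, 0, 0, 0, 0], [0, -1, 2, 0, 0, 0, 0, 0], [-1, -1, 0, 2, 0, 0, 0, 0], [0, 0, 0, 0, 2, -1, -1, 0], [-1, 0, 0, 0, -1, 2, 0, 0], [0, 0, 0, 0, -1, 0, 2, -1], [0, 0, 0, 0, 0, 0, -1, 2]].
All simple roots have the same length, so the diagram is simply laced. The associated Dynkin diagram is a chain of 8 nodes with single edges (A_8), so the type is A_8 (the algebra sl(9)).

A8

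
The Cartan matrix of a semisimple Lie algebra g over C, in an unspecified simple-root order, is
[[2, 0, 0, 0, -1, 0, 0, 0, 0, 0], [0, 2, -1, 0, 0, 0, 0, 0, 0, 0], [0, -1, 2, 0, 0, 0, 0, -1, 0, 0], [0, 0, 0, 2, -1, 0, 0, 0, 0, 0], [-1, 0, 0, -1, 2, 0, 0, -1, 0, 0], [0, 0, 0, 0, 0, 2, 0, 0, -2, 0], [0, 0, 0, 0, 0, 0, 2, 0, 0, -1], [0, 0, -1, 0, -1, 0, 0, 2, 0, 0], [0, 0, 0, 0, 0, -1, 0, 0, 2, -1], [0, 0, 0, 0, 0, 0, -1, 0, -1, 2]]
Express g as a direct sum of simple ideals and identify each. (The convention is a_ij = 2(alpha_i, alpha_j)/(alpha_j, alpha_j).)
The diagram associated to this matrix has two connected components: the simple roots {alpha_6, alpha_7, alpha_9, alpha_10} form a chain of 4 nodes with a double edge at one end; the terminal node there is the unique long simple root (C_4), and {alpha_1, alpha_2, alpha_3, alpha_4, alpha_5, alpha_8} form a chain of 4 nodes with a fork of two nodes at one end (D_6). A semisimple Lie algebra decomposes uniquely as the direct sum of simple ideals, one per connected component of its Dynkin diagram, so g ≅ C_4 ⊕ D_6 (dimension 36 + 66 = 102).

type C_4 + type D_6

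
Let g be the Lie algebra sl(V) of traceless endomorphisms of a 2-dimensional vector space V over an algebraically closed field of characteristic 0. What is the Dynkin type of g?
This is sl(2), which has dimension 2^2 - 1 = 3 and rank 2 - 1 = 1 (a Cartan subalgebra is the diagonal traceless matrices). In the classification of classical Lie algebras, the special linear algebra sl(n+1) has type A_n; here n = 1, so the Dynkin diagram is a chain of 1 nodes with single edges (A_1). Hence the type is A_1.

A_1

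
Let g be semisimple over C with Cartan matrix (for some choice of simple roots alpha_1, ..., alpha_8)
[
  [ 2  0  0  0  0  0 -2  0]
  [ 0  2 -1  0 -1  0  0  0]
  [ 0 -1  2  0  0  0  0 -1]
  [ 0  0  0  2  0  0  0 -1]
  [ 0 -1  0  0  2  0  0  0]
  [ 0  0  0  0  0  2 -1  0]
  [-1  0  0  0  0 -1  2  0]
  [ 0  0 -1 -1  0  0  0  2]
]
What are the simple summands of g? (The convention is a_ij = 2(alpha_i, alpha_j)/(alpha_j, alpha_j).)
A_5 (sl(6)) + C_3 (sp(6))

The diagram associated to this matrix has two connected components: the simple roots {alpha_2, alpha_3, alpha_4, alpha_5, alpha_8} form a chain of 5 nodes with single edges (A_5), and {alpha_1, alpha_6, alpha_7} form a chain of 3 nodes with a double edge at one end; the terminal node there is the unique long simple root (C_3). A semisimple Lie algebra decomposes uniquely as the direct sum of simple ideals, one per connected component of its Dynkin diagram, so g ≅ A_5 ⊕ C_3 (dimension 35 + 21 = 56).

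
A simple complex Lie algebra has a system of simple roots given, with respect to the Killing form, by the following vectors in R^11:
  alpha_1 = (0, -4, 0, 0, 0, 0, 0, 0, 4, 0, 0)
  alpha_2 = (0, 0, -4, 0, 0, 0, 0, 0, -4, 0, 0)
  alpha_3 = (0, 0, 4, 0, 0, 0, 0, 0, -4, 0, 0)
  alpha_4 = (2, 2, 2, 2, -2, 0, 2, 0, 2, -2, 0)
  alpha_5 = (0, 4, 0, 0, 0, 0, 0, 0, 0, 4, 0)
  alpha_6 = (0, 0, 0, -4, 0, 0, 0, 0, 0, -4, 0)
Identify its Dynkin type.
Compute the Cartan integers a_ij = 2(alpha_i, alpha_j)/(alpha_j, alpha_j); the resulting 6x6 Cartan matrix is
[[2, -1, -1, 0, -1, 0], [-1, 2, 0, -1, 0, 0], [-1, 0, 2, 0, 0, 0], [0, -1, 0, 2, 0, 0], [-1, 0, 0, 0, 2, -1], [0, 0, 0, 0, -1, 2]].
All simple roots have the same length, so the diagram is simply laced. The associated Dynkin diagram is a chain of 5 nodes with one extra node attached to the third node from one end (E_6), so the type is E_6.

type E_6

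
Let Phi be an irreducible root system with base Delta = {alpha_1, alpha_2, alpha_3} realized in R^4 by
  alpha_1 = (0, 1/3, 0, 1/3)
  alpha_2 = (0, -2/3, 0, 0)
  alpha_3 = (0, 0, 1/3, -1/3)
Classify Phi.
type C_3

Compute the Cartan integers a_ij = 2(alpha_i, alpha_j)/(alpha_j, alpha_j); the resulting 3x3 Cartan matrix is
[[2, -1, -1], [-2, 2, 0], [-1, 0, 2]].
The roots have two lengths (squared-length ratio 2:1); the short ones are alpha_{1,3}. The associated Dynkin diagram is a chain of 3 nodes with a double edge at one end; the terminal node there is the unique long simple root (C_3), so the type is C_3 (the algebra sp(6)).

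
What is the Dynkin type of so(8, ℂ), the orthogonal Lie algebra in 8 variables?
D_4 (so(8))

This is so(8) with 8 even, which has dimension 8(8-1)/2 = 28 and rank 8/2 = 4. In the classification of classical Lie algebras, the orthogonal algebra so(2n) in an even number of variables has type D_n; here n = 4, so the Dynkin diagram is a chain of 2 nodes with a fork of two nodes at one end (D_4). Hence the type is D_4.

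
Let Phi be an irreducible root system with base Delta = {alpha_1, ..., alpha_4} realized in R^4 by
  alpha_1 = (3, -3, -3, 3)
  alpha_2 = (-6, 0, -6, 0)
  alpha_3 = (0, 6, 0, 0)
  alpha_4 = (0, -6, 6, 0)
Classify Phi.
Compute the Cartan integers a_ij = 2(alpha_i, alpha_j)/(alpha_j, alpha_j); the resulting 4x4 Cartan matrix is
[[2, 0, -1, 0], [0, 2, 0, -1], [-1, 0, 2, -1], [0, -1, -2, 2]].
The roots have two lengths (squared-length ratio 2:1); the short ones are alpha_{1,3}. The associated Dynkin diagram is a chain of 4 nodes with a double edge between the middle two (F_4), so the type is F_4.

F_4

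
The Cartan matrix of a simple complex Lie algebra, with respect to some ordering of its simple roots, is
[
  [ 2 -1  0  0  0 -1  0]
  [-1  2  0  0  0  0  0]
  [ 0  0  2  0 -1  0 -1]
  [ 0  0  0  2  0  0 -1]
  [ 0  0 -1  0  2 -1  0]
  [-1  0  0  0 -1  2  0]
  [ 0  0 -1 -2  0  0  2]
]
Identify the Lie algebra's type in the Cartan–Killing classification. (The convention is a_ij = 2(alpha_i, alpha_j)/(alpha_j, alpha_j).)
The matrix has rank 7 with 2's on the diagonal. Reading the off-diagonal entries as Dynkin edges (a single edge where a_ij = a_ji = -1; a double or triple edge where a_ij * a_ji = 2 or 3), the diagram is a chain of 7 nodes with a double edge at one end; the terminal node there is the unique short simple root (B_7). One simple-root ordering that puts it in standard form is (alpha_2, alpha_1, alpha_6, alpha_5, alpha_3, alpha_7, alpha_4). So the algebra is type B_7, i.e. so(15).

B7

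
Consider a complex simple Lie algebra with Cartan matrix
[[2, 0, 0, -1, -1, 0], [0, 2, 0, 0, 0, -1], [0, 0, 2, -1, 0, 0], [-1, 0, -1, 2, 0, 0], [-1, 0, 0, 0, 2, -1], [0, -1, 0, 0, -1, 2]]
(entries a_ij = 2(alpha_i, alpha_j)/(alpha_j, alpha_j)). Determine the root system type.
The matrix has rank 6 with 2's on the diagonal. Reading the off-diagonal entries as Dynkin edges (a single edge where a_ij = a_ji = -1; a double or triple edge where a_ij * a_ji = 2 or 3), the diagram is a chain of 6 nodes with single edges (A_6). One simple-root ordering that puts it in standard form is (alpha_2, alpha_6, alpha_5, alpha_1, alpha_4, alpha_3). So the algebra is type A_6, i.e. sl(7).

A_6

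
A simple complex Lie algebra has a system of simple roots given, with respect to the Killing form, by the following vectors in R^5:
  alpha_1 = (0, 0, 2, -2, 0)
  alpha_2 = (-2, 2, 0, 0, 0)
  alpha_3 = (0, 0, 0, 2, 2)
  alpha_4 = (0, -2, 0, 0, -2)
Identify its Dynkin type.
type A_4

Compute the Cartan integers a_ij = 2(alpha_i, alpha_j)/(alpha_j, alpha_j); the resulting 4x4 Cartan matrix is
[[2, 0, -1, 0], [0, 2, 0, -1], [-1, 0, 2, -1], [0, -1, -1, 2]].
All simple roots have the same length, so the diagram is simply laced. The associated Dynkin diagram is a chain of 4 nodes with single edges (A_4), so the type is A_4 (the algebra sl(5)).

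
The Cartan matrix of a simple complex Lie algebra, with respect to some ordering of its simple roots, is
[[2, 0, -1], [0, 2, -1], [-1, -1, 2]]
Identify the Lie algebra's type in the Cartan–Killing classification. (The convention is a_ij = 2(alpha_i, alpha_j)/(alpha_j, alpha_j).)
A_3 (sl(4))

The matrix has rank 3 with 2's on the diagonal. Reading the off-diagonal entries as Dynkin edges (a single edge where a_ij = a_ji = -1; a double or triple edge where a_ij * a_ji = 2 or 3), the diagram is a chain of 3 nodes with single edges (A_3). One simple-root ordering that puts it in standard form is (alpha_2, alpha_3, alpha_1). So the algebra is type A_3, i.e. sl(4).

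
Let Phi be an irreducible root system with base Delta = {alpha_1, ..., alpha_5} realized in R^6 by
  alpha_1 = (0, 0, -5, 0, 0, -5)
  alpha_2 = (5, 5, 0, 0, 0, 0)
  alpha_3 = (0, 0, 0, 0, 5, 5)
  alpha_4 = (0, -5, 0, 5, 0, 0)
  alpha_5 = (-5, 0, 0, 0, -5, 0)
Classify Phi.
A_5

Compute the Cartan integers a_ij = 2(alpha_i, alpha_j)/(alpha_j, alpha_j); the resulting 5x5 Cartan matrix is
[[2, 0, -1, 0, 0], [0, 2, 0, -1, -1], [-1, 0, 2, 0, -1], [0, -1, 0, 2, 0], [0, -1, -1, 0, 2]].
All simple roots have the same length, so the diagram is simply laced. The associated Dynkin diagram is a chain of 5 nodes with single edges (A_5), so the type is A_5 (the algebra sl(6)).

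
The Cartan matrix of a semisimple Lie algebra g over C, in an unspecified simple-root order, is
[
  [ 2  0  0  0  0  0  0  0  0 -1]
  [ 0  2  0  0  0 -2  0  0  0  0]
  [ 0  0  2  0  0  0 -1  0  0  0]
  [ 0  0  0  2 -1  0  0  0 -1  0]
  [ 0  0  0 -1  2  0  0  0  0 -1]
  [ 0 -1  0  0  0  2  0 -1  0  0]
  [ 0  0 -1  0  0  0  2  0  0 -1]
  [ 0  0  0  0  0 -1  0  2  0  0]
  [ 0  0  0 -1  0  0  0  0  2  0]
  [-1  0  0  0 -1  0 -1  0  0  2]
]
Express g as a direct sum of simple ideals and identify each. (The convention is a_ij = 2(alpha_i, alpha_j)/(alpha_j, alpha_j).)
The diagram associated to this matrix has two connected components: the simple roots {alpha_2, alpha_6, alpha_8} form a chain of 3 nodes with a double edge at one end; the terminal node there is the unique long simple root (C_3), and {alpha_1, alpha_3, alpha_4, alpha_5, alpha_7, alpha_9, alpha_10} form a chain of 6 nodes with one extra node attached to the third node from one end (E_7). A semisimple Lie algebra decomposes uniquely as the direct sum of simple ideals, one per connected component of its Dynkin diagram, so g ≅ C_3 ⊕ E_7 (dimension 21 + 133 = 154).

C_3 ⊕ E_7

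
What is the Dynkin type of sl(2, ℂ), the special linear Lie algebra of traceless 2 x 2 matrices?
This is sl(2), which has dimension 2^2 - 1 = 3 and rank 2 - 1 = 1 (a Cartan subalgebra is the diagonal traceless matrices). In the classification of classical Lie algebras, the special linear algebra sl(n+1) has type A_n; here n = 1, so the Dynkin diagram is a chain of 1 nodes with single edges (A_1). Hence the type is A_1.

A1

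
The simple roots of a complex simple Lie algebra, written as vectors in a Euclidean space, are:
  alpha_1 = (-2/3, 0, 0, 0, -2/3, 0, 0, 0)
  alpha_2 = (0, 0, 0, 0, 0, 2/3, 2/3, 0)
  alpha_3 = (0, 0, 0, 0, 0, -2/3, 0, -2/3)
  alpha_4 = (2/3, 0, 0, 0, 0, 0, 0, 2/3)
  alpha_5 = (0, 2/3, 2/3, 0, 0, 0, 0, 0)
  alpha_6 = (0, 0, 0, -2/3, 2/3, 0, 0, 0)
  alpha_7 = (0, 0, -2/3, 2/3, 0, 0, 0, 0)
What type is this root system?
Compute the Cartan integers a_ij = 2(alpha_i, alpha_j)/(alpha_j, alpha_j); the resulting 7x7 Cartan matrix is
[[2, 0, 0, -1, 0, -1, 0], [0, 2, -1, 0, 0, 0, 0], [0, -1, 2, -1, 0, 0, 0], [-1, 0, -1, 2, 0, 0, 0], [0, 0, 0, 0, 2, 0, -1], [-1, 0, 0, 0, 0, 2, -1], [0, 0, 0, 0, -1, -1, 2]].
All simple roots have the same length, so the diagram is simply laced. The associated Dynkin diagram is a chain of 7 nodes with single edges (A_7), so the type is A_7 (the algebra sl(8)).

A_7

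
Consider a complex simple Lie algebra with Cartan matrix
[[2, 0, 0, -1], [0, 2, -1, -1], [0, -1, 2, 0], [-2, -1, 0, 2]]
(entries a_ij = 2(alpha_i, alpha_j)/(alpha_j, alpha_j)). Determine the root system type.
type B_4

The matrix has rank 4 with 2's on the diagonal. Reading the off-diagonal entries as Dynkin edges (a single edge where a_ij = a_ji = -1; a double or triple edge where a_ij * a_ji = 2 or 3), the diagram is a chain of 4 nodes with a double edge at one end; the terminal node there is the unique short simple root (B_4). One simple-root ordering that puts it in standard form is (alpha_3, alpha_2, alpha_4, alpha_1). So the algebra is type B_4, i.e. so(9).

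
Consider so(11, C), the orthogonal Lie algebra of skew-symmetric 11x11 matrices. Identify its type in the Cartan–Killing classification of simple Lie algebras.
type B_5

This is so(11) with 11 odd, which has dimension 11(11-1)/2 = 55 and rank (11-1)/2 = 5. In the classification of classical Lie algebras, the orthogonal algebra so(2n+1) in an odd number of variables has type B_n; here n = 5, so the Dynkin diagram is a chain of 5 nodes with a double edge at one end; the terminal node there is the unique short simple root (B_5). Hence the type is B_5.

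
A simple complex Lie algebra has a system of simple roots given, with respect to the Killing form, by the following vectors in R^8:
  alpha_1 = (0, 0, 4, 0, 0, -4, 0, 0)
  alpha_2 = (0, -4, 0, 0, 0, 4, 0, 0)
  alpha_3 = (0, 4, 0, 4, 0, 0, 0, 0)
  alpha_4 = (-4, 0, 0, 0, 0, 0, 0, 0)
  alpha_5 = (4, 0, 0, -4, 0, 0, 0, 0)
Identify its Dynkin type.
Compute the Cartan integers a_ij = 2(alpha_i, alpha_j)/(alpha_j, alpha_j); the resulting 5x5 Cartan matrix is
[[2, -1, 0, 0, 0], [-1, 2, -1, 0, 0], [0, -1, 2, 0, -1], [0, 0, 0, 2, -1], [0, 0, -1, -2, 2]].
The roots have two lengths (squared-length ratio 2:1); the short ones are alpha_{4}. The associated Dynkin diagram is a chain of 5 nodes with a double edge at one end; the terminal node there is the unique short simple root (B_5), so the type is B_5 (the algebra so(11)).

B_5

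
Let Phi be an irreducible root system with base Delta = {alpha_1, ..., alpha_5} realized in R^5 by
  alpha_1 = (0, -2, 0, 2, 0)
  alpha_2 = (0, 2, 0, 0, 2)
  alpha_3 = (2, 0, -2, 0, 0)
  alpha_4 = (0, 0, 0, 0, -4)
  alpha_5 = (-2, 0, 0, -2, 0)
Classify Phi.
C5

Compute the Cartan integers a_ij = 2(alpha_i, alpha_j)/(alpha_j, alpha_j); the resulting 5x5 Cartan matrix is
[[2, -1, 0, 0, -1], [-1, 2, 0, -1, 0], [0, 0, 2, 0, -1], [0, -2, 0, 2, 0], [-1, 0, -1, 0, 2]].
The roots have two lengths (squared-length ratio 2:1); the short ones are alpha_{1,2,3,5}. The associated Dynkin diagram is a chain of 5 nodes with a double edge at one end; the terminal node there is the unique long simple root (C_5), so the type is C_5 (the algebra sp(10)).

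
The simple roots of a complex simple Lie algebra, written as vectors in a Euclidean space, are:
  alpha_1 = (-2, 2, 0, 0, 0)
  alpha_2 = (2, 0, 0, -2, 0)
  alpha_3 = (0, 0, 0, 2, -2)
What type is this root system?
Compute the Cartan integers a_ij = 2(alpha_i, alpha_j)/(alpha_j, alpha_j); the resulting 3x3 Cartan matrix is
[[2, -1, 0], [-1, 2, -1], [0, -1, 2]].
All simple roots have the same length, so the diagram is simply laced. The associated Dynkin diagram is a chain of 3 nodes with single edges (A_3), so the type is A_3 (the algebra sl(4)).

A_3 (sl(4))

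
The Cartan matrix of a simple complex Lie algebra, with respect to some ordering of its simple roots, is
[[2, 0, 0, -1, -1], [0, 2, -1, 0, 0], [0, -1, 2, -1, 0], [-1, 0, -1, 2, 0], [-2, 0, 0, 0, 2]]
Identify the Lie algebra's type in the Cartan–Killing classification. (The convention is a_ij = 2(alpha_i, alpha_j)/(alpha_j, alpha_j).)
The matrix has rank 5 with 2's on the diagonal. Reading the off-diagonal entries as Dynkin edges (a single edge where a_ij = a_ji = -1; a double or triple edge where a_ij * a_ji = 2 or 3), the diagram is a chain of 5 nodes with a double edge at one end; the terminal node there is the unique long simple root (C_5). One simple-root ordering that puts it in standard form is (alpha_2, alpha_3, alpha_4, alpha_1, alpha_5). So the algebra is type C_5, i.e. sp(10).

C_5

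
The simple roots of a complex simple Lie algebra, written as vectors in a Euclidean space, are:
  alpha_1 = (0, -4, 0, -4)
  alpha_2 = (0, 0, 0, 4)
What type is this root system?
B2

Compute the Cartan integers a_ij = 2(alpha_i, alpha_j)/(alpha_j, alpha_j); the resulting 2x2 Cartan matrix is
[[2, -2], [-1, 2]].
The roots have two lengths (squared-length ratio 2:1); the short ones are alpha_{2}. The associated Dynkin diagram is a chain of 2 nodes with a double edge at one end; the terminal node there is the unique short simple root (B_2), so the type is B_2 (the algebra so(5)).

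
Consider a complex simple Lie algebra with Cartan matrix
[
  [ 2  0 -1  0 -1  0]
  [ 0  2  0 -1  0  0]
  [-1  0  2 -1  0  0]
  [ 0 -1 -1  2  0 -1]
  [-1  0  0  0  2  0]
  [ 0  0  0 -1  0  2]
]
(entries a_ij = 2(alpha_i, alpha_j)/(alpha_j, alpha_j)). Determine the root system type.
The matrix has rank 6 with 2's on the diagonal. Reading the off-diagonal entries as Dynkin edges (a single edge where a_ij = a_ji = -1; a double or triple edge where a_ij * a_ji = 2 or 3), the diagram is a chain of 4 nodes with a fork of two nodes at one end (D_6). One simple-root ordering that puts it in standard form is (alpha_5, alpha_1, alpha_3, alpha_4, alpha_6, alpha_2). So the algebra is type D_6, i.e. so(12).

D6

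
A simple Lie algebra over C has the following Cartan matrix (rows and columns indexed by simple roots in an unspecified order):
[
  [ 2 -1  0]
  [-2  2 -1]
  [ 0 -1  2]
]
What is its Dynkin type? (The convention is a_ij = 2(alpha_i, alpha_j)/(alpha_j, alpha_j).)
The matrix has rank 3 with 2's on the diagonal. Reading the off-diagonal entries as Dynkin edges (a single edge where a_ij = a_ji = -1; a double or triple edge where a_ij * a_ji = 2 or 3), the diagram is a chain of 3 nodes with a double edge at one end; the terminal node there is the unique short simple root (B_3). One simple-root ordering that puts it in standard form is (alpha_3, alpha_2, alpha_1). So the algebra is type B_3, i.e. so(7).

type B_3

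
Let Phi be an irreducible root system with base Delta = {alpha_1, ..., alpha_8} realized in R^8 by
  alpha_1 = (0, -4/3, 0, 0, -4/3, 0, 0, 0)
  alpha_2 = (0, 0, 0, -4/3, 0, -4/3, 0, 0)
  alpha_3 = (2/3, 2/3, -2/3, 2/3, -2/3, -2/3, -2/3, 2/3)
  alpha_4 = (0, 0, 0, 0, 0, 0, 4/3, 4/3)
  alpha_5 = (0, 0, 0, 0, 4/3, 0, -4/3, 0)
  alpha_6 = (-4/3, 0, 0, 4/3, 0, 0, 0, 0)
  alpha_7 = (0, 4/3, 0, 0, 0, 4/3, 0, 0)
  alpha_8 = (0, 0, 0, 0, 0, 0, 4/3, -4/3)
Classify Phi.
E_8

Compute the Cartan integers a_ij = 2(alpha_i, alpha_j)/(alpha_j, alpha_j); the resulting 8x8 Cartan matrix is
[[2, 0, 0, 0, -1, 0, -1, 0], [0, 2, 0, 0, 0, -1, -1, 0], [0, 0, 2, 0, 0, 0, 0, -1], [0, 0, 0, 2, -1, 0, 0, 0], [-1, 0, 0, -1, 2, 0, 0, -1], [0, -1, 0, 0, 0, 2, 0, 0], [-1, -1, 0, 0, 0, 0, 2, 0], [0, 0, -1, 0, -1, 0, 0, 2]].
All simple roots have the same length, so the diagram is simply laced. The associated Dynkin diagram is a chain of 7 nodes with one extra node attached to the third node from one end (E_8), so the type is E_8.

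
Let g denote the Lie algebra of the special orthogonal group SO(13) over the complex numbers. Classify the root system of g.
This is so(13) with 13 odd, which has dimension 13(13-1)/2 = 78 and rank (13-1)/2 = 6. In the classification of classical Lie algebras, the orthogonal algebra so(2n+1) in an odd number of variables has type B_n; here n = 6, so the Dynkin diagram is a chain of 6 nodes with a double edge at one end; the terminal node there is the unique short simple root (B_6). Hence the type is B_6.

type B_6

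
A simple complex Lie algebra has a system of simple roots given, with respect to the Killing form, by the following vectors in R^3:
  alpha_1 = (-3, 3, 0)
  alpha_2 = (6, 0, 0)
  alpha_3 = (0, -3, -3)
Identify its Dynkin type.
Compute the Cartan integers a_ij = 2(alpha_i, alpha_j)/(alpha_j, alpha_j); the resulting 3x3 Cartan matrix is
[[2, -1, -1], [-2, 2, 0], [-1, 0, 2]].
The roots have two lengths (squared-length ratio 2:1); the short ones are alpha_{1,3}. The associated Dynkin diagram is a chain of 3 nodes with a double edge at one end; the terminal node there is the unique long simple root (C_3), so the type is C_3 (the algebra sp(6)).

C3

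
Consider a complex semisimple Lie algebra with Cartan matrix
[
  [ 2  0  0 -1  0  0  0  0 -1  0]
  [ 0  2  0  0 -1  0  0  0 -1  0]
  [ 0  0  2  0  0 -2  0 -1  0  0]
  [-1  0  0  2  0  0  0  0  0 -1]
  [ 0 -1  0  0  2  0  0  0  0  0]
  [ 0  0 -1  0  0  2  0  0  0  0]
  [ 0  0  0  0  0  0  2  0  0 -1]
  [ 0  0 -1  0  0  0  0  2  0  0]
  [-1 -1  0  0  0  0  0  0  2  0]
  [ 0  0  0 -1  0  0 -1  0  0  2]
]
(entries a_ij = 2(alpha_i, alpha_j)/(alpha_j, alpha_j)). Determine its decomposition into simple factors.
type A_7 ⊕ type B_3

The diagram associated to this matrix has two connected components: the simple roots {alpha_1, alpha_2, alpha_4, alpha_5, alpha_7, alpha_9, alpha_10} form a chain of 7 nodes with single edges (A_7), and {alpha_3, alpha_6, alpha_8} form a chain of 3 nodes with a double edge at one end; the terminal node there is the unique short simple root (B_3). A semisimple Lie algebra decomposes uniquely as the direct sum of simple ideals, one per connected component of its Dynkin diagram, so g ≅ A_7 ⊕ B_3 (dimension 63 + 21 = 84).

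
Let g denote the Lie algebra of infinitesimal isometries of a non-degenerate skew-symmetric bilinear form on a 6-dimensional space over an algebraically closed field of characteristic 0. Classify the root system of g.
This is sp(6), which has dimension 6(6+1)/2 = 21 and rank 6/2 = 3. In the classification of classical Lie algebras, the symplectic algebra sp(2n) has type C_n; here n = 3, so the Dynkin diagram is a chain of 3 nodes with a double edge at one end; the terminal node there is the unique long simple root (C_3). Hence the type is C_3.

type C_3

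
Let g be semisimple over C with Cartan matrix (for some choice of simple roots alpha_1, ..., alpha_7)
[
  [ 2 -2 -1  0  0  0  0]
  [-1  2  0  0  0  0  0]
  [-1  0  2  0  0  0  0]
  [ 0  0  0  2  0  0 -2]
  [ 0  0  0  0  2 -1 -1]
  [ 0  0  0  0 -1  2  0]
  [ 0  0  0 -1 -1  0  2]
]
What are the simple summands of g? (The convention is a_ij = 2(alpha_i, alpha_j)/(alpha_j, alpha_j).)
The diagram associated to this matrix has two connected components: the simple roots {alpha_1, alpha_2, alpha_3} form a chain of 3 nodes with a double edge at one end; the terminal node there is the unique short simple root (B_3), and {alpha_4, alpha_5, alpha_6, alpha_7} form a chain of 4 nodes with a double edge at one end; the terminal node there is the unique long simple root (C_4). A semisimple Lie algebra decomposes uniquely as the direct sum of simple ideals, one per connected component of its Dynkin diagram, so g ≅ B_3 ⊕ C_4 (dimension 21 + 36 = 57).

B_3 (so(7)) + C_4 (sp(8))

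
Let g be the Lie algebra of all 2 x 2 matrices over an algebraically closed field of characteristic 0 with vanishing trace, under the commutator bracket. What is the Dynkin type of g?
This is sl(2), which has dimension 2^2 - 1 = 3 and rank 2 - 1 = 1 (a Cartan subalgebra is the diagonal traceless matrices). In the classification of classical Lie algebras, the special linear algebra sl(n+1) has type A_n; here n = 1, so the Dynkin diagram is a chain of 1 nodes with single edges (A_1). Hence the type is A_1.

A_1 (sl(2))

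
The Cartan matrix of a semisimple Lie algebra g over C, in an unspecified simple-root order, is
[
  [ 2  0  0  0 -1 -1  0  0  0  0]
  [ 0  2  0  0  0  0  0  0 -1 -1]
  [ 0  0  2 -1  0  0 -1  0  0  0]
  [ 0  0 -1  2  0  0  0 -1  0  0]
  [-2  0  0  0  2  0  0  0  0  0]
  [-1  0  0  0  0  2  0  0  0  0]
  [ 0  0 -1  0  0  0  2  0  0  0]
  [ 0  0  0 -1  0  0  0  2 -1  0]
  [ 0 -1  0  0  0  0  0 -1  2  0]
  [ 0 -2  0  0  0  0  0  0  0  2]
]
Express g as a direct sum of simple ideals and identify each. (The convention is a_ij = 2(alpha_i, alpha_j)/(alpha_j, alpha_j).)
The diagram associated to this matrix has two connected components: the simple roots {alpha_1, alpha_5, alpha_6} form a chain of 3 nodes with a double edge at one end; the terminal node there is the unique long simple root (C_3), and {alpha_2, alpha_3, alpha_4, alpha_7, alpha_8, alpha_9, alpha_10} form a chain of 7 nodes with a double edge at one end; the terminal node there is the unique long simple root (C_7). A semisimple Lie algebra decomposes uniquely as the direct sum of simple ideals, one per connected component of its Dynkin diagram, so g ≅ C_3 ⊕ C_7 (dimension 21 + 105 = 126).

type C_3 ⊕ type C_7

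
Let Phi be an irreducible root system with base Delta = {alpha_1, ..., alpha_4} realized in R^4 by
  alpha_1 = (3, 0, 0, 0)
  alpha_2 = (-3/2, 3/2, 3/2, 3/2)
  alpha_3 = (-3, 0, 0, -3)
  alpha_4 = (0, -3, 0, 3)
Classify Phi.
Compute the Cartan integers a_ij = 2(alpha_i, alpha_j)/(alpha_j, alpha_j); the resulting 4x4 Cartan matrix is
[[2, -1, -1, 0], [-1, 2, 0, 0], [-2, 0, 2, -1], [0, 0, -1, 2]].
The roots have two lengths (squared-length ratio 2:1); the short ones are alpha_{1,2}. The associated Dynkin diagram is a chain of 4 nodes with a double edge between the middle two (F_4), so the type is F_4.

F4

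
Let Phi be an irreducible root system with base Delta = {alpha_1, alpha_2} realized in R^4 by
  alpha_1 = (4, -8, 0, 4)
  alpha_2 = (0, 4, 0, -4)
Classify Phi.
G_2

Compute the Cartan integers a_ij = 2(alpha_i, alpha_j)/(alpha_j, alpha_j); the resulting 2x2 Cartan matrix is
[[2, -3], [-1, 2]].
The roots have two lengths (squared-length ratio 3:1); the short ones are alpha_{2}. The associated Dynkin diagram is two nodes joined by a triple edge (G_2), so the type is G_2.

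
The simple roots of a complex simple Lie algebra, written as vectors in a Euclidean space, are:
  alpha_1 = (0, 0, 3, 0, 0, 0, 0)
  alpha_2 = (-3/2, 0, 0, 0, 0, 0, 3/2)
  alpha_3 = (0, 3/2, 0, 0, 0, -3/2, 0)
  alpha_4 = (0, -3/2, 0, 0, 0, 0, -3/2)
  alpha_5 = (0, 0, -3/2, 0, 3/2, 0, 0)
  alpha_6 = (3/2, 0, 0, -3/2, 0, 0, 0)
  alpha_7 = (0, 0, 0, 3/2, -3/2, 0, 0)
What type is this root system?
C7

Compute the Cartan integers a_ij = 2(alpha_i, alpha_j)/(alpha_j, alpha_j); the resulting 7x7 Cartan matrix is
[[2, 0, 0, 0, -2, 0, 0], [0, 2, 0, -1, 0, -1, 0], [0, 0, 2, -1, 0, 0, 0], [0, -1, -1, 2, 0, 0, 0], [-1, 0, 0, 0, 2, 0, -1], [0, -1, 0, 0, 0, 2, -1], [0, 0, 0, 0, -1, -1, 2]].
The roots have two lengths (squared-length ratio 2:1); the short ones are alpha_{2,3,4,5,6,7}. The associated Dynkin diagram is a chain of 7 nodes with a double edge at one end; the terminal node there is the unique long simple root (C_7), so the type is C_7 (the algebra sp(14)).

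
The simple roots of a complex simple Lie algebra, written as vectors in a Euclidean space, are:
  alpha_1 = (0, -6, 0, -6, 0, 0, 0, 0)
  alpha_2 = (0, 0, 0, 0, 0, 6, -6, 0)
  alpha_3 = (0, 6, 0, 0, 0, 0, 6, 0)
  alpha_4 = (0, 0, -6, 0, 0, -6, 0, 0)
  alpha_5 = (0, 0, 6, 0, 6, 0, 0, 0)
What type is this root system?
A_5 (sl(6))

Compute the Cartan integers a_ij = 2(alpha_i, alpha_j)/(alpha_j, alpha_j); the resulting 5x5 Cartan matrix is
[[2, 0, -1, 0, 0], [0, 2, -1, -1, 0], [-1, -1, 2, 0, 0], [0, -1, 0, 2, -1], [0, 0, 0, -1, 2]].
All simple roots have the same length, so the diagram is simply laced. The associated Dynkin diagram is a chain of 5 nodes with single edges (A_5), so the type is A_5 (the algebra sl(6)).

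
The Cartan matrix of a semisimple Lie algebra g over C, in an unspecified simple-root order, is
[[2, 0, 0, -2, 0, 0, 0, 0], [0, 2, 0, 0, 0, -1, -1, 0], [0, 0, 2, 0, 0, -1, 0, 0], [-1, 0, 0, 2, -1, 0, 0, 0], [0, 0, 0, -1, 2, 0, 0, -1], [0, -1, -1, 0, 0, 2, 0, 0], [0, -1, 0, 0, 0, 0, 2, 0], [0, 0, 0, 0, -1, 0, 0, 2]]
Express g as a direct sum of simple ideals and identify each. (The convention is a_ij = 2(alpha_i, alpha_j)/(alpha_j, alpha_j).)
The diagram associated to this matrix has two connected components: the simple roots {alpha_2, alpha_3, alpha_6, alpha_7} form a chain of 4 nodes with single edges (A_4), and {alpha_1, alpha_4, alpha_5, alpha_8} form a chain of 4 nodes with a double edge at one end; the terminal node there is the unique long simple root (C_4). A semisimple Lie algebra decomposes uniquely as the direct sum of simple ideals, one per connected component of its Dynkin diagram, so g ≅ A_4 ⊕ C_4 (dimension 24 + 36 = 60).

A_4 ⊕ C_4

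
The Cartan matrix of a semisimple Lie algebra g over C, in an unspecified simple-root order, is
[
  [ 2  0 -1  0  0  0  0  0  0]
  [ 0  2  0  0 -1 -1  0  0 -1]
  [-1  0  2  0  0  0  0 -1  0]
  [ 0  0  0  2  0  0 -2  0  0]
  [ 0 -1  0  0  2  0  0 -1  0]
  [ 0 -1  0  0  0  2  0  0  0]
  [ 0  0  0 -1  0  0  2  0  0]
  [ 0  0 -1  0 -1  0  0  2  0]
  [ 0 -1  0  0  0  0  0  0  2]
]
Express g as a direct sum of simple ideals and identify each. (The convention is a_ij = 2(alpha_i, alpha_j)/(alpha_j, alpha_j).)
B_2 (so(5)) + D_7 (so(14))

The diagram associated to this matrix has two connected components: the simple roots {alpha_4, alpha_7} form a chain of 2 nodes with a double edge at one end; the terminal node there is the unique short simple root (B_2), and {alpha_1, alpha_2, alpha_3, alpha_5, alpha_6, alpha_8, alpha_9} form a chain of 5 nodes with a fork of two nodes at one end (D_7). A semisimple Lie algebra decomposes uniquely as the direct sum of simple ideals, one per connected component of its Dynkin diagram, so g ≅ B_2 ⊕ D_7 (dimension 10 + 91 = 101).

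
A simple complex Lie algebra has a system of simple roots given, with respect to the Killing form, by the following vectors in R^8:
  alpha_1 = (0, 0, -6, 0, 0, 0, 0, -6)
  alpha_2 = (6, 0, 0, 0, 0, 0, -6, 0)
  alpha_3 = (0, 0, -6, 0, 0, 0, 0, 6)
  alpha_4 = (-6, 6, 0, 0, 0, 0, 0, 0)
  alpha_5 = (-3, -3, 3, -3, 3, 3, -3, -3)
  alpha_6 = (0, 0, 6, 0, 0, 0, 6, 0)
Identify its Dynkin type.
Compute the Cartan integers a_ij = 2(alpha_i, alpha_j)/(alpha_j, alpha_j); the resulting 6x6 Cartan matrix is
[[2, 0, 0, 0, 0, -1], [0, 2, 0, -1, 0, -1], [0, 0, 2, 0, -1, -1], [0, -1, 0, 2, 0, 0], [0, 0, -1, 0, 2, 0], [-1, -1, -1, 0, 0, 2]].
All simple roots have the same length, so the diagram is simply laced. The associated Dynkin diagram is a chain of 5 nodes with one extra node attached to the third node from one end (E_6), so the type is E_6.

E6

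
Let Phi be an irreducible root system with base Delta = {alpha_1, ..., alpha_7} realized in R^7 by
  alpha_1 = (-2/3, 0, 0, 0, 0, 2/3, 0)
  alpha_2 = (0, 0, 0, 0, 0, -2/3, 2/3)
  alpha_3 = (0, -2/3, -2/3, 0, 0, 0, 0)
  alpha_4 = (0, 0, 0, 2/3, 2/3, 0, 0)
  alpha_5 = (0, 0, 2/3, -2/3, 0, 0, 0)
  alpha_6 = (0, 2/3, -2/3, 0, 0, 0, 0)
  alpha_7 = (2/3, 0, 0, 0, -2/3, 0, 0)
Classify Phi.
Compute the Cartan integers a_ij = 2(alpha_i, alpha_j)/(alpha_j, alpha_j); the resulting 7x7 Cartan matrix is
[[2, -1, 0, 0, 0, 0, -1], [-1, 2, 0, 0, 0, 0, 0], [0, 0, 2, 0, -1, 0, 0], [0, 0, 0, 2, -1, 0, -1], [0, 0, -1, -1, 2, -1, 0], [0, 0, 0, 0, -1, 2, 0], [-1, 0, 0, -1, 0, 0, 2]].
All simple roots have the same length, so the diagram is simply laced. The associated Dynkin diagram is a chain of 5 nodes with a fork of two nodes at one end (D_7), so the type is D_7 (the algebra so(14)).

type D_7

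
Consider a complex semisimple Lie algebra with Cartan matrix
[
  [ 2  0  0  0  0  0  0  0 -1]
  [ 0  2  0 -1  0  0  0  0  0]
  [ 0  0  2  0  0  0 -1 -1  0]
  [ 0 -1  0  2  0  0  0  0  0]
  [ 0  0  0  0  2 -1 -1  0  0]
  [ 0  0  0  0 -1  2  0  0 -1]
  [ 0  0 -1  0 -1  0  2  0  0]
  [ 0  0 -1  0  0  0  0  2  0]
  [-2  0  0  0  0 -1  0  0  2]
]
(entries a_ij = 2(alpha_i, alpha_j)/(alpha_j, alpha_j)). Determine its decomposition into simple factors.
A_2 ⊕ B_7

The diagram associated to this matrix has two connected components: the simple roots {alpha_2, alpha_4} form a chain of 2 nodes with single edges (A_2), and {alpha_1, alpha_3, alpha_5, alpha_6, alpha_7, alpha_8, alpha_9} form a chain of 7 nodes with a double edge at one end; the terminal node there is the unique short simple root (B_7). A semisimple Lie algebra decomposes uniquely as the direct sum of simple ideals, one per connected component of its Dynkin diagram, so g ≅ A_2 ⊕ B_7 (dimension 8 + 105 = 113).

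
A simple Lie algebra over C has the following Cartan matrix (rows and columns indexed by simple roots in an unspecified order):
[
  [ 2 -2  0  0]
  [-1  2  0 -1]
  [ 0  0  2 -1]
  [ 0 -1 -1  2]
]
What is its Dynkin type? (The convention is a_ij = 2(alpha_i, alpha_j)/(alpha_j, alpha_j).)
The matrix has rank 4 with 2's on the diagonal. Reading the off-diagonal entries as Dynkin edges (a single edge where a_ij = a_ji = -1; a double or triple edge where a_ij * a_ji = 2 or 3), the diagram is a chain of 4 nodes with a double edge at one end; the terminal node there is the unique long simple root (C_4). One simple-root ordering that puts it in standard form is (alpha_3, alpha_4, alpha_2, alpha_1). So the algebra is type C_4, i.e. sp(8).

type C_4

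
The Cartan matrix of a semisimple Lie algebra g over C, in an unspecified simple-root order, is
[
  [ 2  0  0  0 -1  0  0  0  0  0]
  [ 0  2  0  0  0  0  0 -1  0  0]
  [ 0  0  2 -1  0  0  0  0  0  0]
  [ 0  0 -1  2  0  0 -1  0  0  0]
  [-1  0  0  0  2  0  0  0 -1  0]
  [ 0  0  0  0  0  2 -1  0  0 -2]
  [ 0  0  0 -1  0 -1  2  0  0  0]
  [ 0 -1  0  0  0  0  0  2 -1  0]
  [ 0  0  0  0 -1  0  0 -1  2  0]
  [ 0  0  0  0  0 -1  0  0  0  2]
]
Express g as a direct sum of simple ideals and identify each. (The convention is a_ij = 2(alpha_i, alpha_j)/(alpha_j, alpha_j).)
The diagram associated to this matrix has two connected components: the simple roots {alpha_1, alpha_2, alpha_5, alpha_8, alpha_9} form a chain of 5 nodes with single edges (A_5), and {alpha_3, alpha_4, alpha_6, alpha_7, alpha_10} form a chain of 5 nodes with a double edge at one end; the terminal node there is the unique short simple root (B_5). A semisimple Lie algebra decomposes uniquely as the direct sum of simple ideals, one per connected component of its Dynkin diagram, so g ≅ A_5 ⊕ B_5 (dimension 35 + 55 = 90).

A_5 ⊕ B_5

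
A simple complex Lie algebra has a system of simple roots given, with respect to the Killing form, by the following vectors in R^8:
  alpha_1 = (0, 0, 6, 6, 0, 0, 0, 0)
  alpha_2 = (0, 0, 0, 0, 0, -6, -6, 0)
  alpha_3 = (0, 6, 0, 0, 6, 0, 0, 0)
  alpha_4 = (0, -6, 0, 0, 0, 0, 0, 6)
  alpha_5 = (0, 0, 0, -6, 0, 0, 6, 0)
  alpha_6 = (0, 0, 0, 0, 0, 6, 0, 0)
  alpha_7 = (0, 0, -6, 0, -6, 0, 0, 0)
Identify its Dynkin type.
Compute the Cartan integers a_ij = 2(alpha_i, alpha_j)/(alpha_j, alpha_j); the resulting 7x7 Cartan matrix is
[[2, 0, 0, 0, -1, 0, -1], [0, 2, 0, 0, -1, -2, 0], [0, 0, 2, -1, 0, 0, -1], [0, 0, -1, 2, 0, 0, 0], [-1, -1, 0, 0, 2, 0, 0], [0, -1, 0, 0, 0, 2, 0], [-1, 0, -1, 0, 0, 0, 2]].
The roots have two lengths (squared-length ratio 2:1); the short ones are alpha_{6}. The associated Dynkin diagram is a chain of 7 nodes with a double edge at one end; the terminal node there is the unique short simple root (B_7), so the type is B_7 (the algebra so(15)).

B_7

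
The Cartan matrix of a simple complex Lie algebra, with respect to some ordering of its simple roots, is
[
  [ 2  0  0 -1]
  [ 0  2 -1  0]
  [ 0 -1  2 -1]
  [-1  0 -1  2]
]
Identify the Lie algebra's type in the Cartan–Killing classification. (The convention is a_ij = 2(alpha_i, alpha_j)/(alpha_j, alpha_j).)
The matrix has rank 4 with 2's on the diagonal. Reading the off-diagonal entries as Dynkin edges (a single edge where a_ij = a_ji = -1; a double or triple edge where a_ij * a_ji = 2 or 3), the diagram is a chain of 4 nodes with single edges (A_4). One simple-root ordering that puts it in standard form is (alpha_1, alpha_4, alpha_3, alpha_2). So the algebra is type A_4, i.e. sl(5).

A_4 (sl(5))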